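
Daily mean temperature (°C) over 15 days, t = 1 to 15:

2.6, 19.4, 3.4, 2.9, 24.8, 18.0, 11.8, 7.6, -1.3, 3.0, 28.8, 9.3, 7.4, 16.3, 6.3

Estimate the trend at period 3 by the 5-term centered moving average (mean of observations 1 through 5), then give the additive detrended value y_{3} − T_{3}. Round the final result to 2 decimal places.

Trend T_3 = (2.6 + 19.4 + 3.4 + 2.9 + 24.8) / 5 = 53.1/5 = 10.6200
Detrended value: 3.4 − 10.6200 = -7.22

-7.22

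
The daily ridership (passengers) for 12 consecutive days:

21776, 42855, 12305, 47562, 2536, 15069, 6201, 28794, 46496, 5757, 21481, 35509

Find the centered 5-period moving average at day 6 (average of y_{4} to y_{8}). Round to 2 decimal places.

20032.40

Sum of periods 4–8: 47562 + 2536 + 15069 + 6201 + 28794 = 100162
Divide by 5: 100162 / 5 = 20032.40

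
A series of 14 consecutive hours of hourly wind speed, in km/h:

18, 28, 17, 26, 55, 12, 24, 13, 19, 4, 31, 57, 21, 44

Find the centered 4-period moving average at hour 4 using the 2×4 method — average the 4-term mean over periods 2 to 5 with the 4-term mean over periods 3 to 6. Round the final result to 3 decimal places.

29.500

Sum over 2–5: 28 + 17 + 26 + 55 = 126
Sum over 3–6: 17 + 26 + 55 + 12 = 110
CMA at t=4 = (126 + 110) / (2·4) = 236 / 8 = 29.500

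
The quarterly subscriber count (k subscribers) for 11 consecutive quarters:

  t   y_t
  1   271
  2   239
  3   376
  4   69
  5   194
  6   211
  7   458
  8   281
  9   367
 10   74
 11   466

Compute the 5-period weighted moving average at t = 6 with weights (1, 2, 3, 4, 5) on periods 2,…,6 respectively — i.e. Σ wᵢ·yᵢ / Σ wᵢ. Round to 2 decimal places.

Weighted sum: 1·239 + 2·376 + 3·69 + 4·194 + 5·211 = 239 + 752 + 207 + 776 + 1055 = 3029
Weight total: 1 + 2 + 3 + 4 + 5 = 15
WMA = 3029 / 15 = 201.93

201.93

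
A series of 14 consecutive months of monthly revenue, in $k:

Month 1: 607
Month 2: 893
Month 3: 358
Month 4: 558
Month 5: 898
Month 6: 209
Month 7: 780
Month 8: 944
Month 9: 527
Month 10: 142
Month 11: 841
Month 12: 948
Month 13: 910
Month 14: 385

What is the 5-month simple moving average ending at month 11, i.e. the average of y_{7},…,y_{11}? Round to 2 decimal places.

646.80

Sum of periods 7–11: 780 + 944 + 527 + 142 + 841 = 3234
Divide by 5: 3234 / 5 = 646.80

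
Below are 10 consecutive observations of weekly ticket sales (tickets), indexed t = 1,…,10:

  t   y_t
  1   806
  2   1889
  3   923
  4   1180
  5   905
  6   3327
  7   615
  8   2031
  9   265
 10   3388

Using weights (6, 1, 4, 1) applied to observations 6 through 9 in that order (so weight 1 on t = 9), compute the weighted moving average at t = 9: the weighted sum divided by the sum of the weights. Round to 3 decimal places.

2413.833

Weighted sum: 6·3327 + 1·615 + 4·2031 + 1·265 = 19962 + 615 + 8124 + 265 = 28966
Weight total: 6 + 1 + 4 + 1 = 12
WMA = 28966 / 12 = 2413.833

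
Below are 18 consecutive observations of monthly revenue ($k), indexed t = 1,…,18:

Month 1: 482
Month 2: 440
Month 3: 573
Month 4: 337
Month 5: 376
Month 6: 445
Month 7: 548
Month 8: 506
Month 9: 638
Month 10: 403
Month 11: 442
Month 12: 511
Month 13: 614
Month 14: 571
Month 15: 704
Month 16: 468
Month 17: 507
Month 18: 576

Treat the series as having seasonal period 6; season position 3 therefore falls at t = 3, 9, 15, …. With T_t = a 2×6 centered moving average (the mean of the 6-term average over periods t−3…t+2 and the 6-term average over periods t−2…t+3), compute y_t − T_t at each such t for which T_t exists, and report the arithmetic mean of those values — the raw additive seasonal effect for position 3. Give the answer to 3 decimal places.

Season position 3 occurs at t = 9, 15 (where T_t is defined).
t=9: T_9 = 502.50000; y_9 − T_9 = 638 − 502.50000 = 135.50000
t=15: T_15 = 567.91667; y_15 − T_15 = 704 − 567.91667 = 136.08333
Mean deviation: (135.50000 + 136.08333) / 2 = 135.792

135.792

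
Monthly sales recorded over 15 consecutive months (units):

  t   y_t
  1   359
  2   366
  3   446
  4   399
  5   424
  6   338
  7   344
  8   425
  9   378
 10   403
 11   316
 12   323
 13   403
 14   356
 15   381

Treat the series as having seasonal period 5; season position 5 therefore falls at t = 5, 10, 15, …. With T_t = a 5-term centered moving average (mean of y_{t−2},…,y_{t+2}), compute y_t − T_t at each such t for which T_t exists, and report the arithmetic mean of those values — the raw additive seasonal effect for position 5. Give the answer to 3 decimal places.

Season position 5 occurs at t = 5, 10 (where T_t is defined).
t=5: T_5 = 390.20000; y_5 − T_5 = 424 − 390.20000 = 33.80000
t=10: T_10 = 369.00000; y_10 − T_10 = 403 − 369.00000 = 34.00000
Mean deviation: (33.80000 + 34.00000) / 2 = 33.900

33.900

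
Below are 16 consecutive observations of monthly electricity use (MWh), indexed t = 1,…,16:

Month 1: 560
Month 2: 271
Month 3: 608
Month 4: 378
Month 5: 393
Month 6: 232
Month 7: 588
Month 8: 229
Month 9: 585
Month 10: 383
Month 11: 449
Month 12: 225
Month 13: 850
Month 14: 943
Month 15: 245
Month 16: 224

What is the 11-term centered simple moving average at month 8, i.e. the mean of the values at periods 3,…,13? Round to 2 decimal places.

Sum of periods 3–13: 608 + 378 + 393 + 232 + 588 + 229 + 585 + 383 + 449 + 225 + 850 = 4920
Divide by 11: 4920 / 11 = 447.27

447.27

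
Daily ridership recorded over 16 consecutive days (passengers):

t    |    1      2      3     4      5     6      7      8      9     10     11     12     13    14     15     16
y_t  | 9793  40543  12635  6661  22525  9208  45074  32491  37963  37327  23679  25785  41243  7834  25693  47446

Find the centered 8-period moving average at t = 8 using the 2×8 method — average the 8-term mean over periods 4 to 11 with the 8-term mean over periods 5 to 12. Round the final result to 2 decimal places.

Sum over 4–11: 6661 + 22525 + 9208 + 45074 + 32491 + 37963 + 37327 + 23679 = 214928
Sum over 5–12: 22525 + 9208 + 45074 + 32491 + 37963 + 37327 + 23679 + 25785 = 234052
CMA at t=8 = (214928 + 234052) / (2·8) = 448980 / 16 = 28061.25

28061.25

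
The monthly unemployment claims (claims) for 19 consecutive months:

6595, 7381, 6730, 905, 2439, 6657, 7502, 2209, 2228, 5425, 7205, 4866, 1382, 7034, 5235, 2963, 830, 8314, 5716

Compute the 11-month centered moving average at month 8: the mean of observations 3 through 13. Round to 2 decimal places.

Sum of periods 3–13: 6730 + 905 + 2439 + 6657 + 7502 + 2209 + 2228 + 5425 + 7205 + 4866 + 1382 = 47548
Divide by 11: 47548 / 11 = 4322.55

4322.55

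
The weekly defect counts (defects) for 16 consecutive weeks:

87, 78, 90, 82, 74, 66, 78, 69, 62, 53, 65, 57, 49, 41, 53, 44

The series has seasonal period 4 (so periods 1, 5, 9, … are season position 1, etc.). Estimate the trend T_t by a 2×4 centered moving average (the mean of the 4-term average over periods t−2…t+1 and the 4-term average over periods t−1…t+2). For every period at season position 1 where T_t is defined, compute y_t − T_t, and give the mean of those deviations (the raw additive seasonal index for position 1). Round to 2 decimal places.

-2.29

Season position 1 occurs at t = 5, 9, 13 (where T_t is defined).
t=5: T_5 = 76.5000; y_5 − T_5 = 74 − 76.5000 = -2.5000
t=9: T_9 = 63.8750; y_9 − T_9 = 62 − 63.8750 = -1.8750
t=13: T_13 = 51.5000; y_13 − T_13 = 49 − 51.5000 = -2.5000
Mean deviation: (-2.5000 + -1.8750 + -2.5000) / 3 = -2.29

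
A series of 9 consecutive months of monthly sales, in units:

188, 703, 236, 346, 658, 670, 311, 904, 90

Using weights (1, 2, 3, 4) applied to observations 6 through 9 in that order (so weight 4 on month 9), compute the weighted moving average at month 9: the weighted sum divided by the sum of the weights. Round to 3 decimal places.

436.400

Weighted sum: 1·670 + 2·311 + 3·904 + 4·90 = 670 + 622 + 2712 + 360 = 4364
Weight total: 1 + 2 + 3 + 4 = 10
WMA = 4364 / 10 = 436.400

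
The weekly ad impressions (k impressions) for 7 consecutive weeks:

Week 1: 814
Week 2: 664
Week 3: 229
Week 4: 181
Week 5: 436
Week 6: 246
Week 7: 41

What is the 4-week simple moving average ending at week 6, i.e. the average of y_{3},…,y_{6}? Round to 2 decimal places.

273.00

Sum of periods 3–6: 229 + 181 + 436 + 246 = 1092
Divide by 4: 1092 / 4 = 273.00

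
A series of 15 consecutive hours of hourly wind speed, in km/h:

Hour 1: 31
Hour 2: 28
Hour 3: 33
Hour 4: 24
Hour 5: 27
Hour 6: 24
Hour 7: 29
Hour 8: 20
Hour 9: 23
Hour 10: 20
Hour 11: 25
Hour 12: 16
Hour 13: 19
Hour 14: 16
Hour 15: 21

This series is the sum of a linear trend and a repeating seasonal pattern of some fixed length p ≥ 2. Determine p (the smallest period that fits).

First differences y_{t+1} − y_t: -3, 5, -9, 3, -3, 5, -9, 3, -3, 5, …
The difference pattern repeats every 4 terms and not for any smaller step, so p = 4.

4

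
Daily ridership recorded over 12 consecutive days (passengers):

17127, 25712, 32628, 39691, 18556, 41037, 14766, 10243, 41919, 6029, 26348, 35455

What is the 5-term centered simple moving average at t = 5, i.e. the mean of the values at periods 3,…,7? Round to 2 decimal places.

Sum of periods 3–7: 32628 + 39691 + 18556 + 41037 + 14766 = 146678
Divide by 5: 146678 / 5 = 29335.60

29335.60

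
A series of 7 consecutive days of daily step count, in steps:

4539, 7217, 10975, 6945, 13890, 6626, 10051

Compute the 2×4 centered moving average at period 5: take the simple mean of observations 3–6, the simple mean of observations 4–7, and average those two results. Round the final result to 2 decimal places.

9493.50

Sum over 3–6: 10975 + 6945 + 13890 + 6626 = 38436
Sum over 4–7: 6945 + 13890 + 6626 + 10051 = 37512
CMA at t=5 = (38436 + 37512) / (2·4) = 75948 / 8 = 9493.50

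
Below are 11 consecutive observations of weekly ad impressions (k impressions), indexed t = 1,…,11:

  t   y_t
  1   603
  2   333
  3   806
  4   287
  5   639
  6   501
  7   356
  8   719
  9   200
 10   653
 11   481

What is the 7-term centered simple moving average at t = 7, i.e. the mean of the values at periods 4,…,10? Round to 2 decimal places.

Sum of periods 4–10: 287 + 639 + 501 + 356 + 719 + 200 + 653 = 3355
Divide by 7: 3355 / 7 = 479.29

479.29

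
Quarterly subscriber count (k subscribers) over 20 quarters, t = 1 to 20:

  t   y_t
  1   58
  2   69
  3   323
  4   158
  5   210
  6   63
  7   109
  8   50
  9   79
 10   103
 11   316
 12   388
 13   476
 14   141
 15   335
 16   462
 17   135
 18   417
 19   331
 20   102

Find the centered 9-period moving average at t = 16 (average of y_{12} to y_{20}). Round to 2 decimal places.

Sum of periods 12–20: 388 + 476 + 141 + 335 + 462 + 135 + 417 + 331 + 102 = 2787
Divide by 9: 2787 / 9 = 309.67

309.67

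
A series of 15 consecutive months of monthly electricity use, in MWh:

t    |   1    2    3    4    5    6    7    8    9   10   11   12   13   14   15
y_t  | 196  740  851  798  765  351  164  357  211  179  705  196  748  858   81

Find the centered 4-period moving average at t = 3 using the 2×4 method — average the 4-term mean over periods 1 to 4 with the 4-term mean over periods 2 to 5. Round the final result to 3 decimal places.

717.375

Sum over 1–4: 196 + 740 + 851 + 798 = 2585
Sum over 2–5: 740 + 851 + 798 + 765 = 3154
CMA at t=3 = (2585 + 3154) / (2·4) = 5739 / 8 = 717.375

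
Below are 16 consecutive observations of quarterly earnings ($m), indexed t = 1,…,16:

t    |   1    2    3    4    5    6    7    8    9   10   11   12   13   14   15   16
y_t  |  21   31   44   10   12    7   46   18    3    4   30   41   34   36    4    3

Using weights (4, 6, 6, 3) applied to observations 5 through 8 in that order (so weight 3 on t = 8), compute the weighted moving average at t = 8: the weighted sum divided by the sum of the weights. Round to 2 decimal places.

Weighted sum: 4·12 + 6·7 + 6·46 + 3·18 = 48 + 42 + 276 + 54 = 420
Weight total: 4 + 6 + 6 + 3 = 19
WMA = 420 / 19 = 22.11

22.11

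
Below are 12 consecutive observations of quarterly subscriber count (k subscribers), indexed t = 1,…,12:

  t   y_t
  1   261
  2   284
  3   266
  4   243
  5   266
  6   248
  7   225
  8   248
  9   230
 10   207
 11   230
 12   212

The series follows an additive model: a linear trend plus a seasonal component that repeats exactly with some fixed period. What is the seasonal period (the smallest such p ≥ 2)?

3

First differences y_{t+1} − y_t: 23, -18, -23, 23, -18, -23, 23, -18, …
The difference pattern repeats every 3 terms and not for any smaller step, so p = 3.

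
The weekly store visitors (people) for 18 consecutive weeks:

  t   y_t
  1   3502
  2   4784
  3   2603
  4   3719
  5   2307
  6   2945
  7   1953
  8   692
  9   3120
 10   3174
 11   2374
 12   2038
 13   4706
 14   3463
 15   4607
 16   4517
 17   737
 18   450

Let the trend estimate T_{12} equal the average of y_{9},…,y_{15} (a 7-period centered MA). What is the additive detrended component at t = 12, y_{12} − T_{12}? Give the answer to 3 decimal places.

Trend T_12 = (3120 + 3174 + 2374 + 2038 + 4706 + 3463 + 4607) / 7 = 23482/7 = 3354.57143
Detrended value: 2038 − 3354.57143 = -1316.571

-1316.571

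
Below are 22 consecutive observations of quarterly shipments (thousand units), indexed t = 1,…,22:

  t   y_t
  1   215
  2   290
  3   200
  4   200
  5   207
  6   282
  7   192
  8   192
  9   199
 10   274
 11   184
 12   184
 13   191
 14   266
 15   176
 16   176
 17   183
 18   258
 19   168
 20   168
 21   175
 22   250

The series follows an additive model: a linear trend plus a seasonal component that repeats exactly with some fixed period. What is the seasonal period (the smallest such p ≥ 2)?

4

First differences y_{t+1} − y_t: 75, -90, 0, 7, 75, -90, 0, 7, 75, -90, …
The difference pattern repeats every 4 terms and not for any smaller step, so p = 4.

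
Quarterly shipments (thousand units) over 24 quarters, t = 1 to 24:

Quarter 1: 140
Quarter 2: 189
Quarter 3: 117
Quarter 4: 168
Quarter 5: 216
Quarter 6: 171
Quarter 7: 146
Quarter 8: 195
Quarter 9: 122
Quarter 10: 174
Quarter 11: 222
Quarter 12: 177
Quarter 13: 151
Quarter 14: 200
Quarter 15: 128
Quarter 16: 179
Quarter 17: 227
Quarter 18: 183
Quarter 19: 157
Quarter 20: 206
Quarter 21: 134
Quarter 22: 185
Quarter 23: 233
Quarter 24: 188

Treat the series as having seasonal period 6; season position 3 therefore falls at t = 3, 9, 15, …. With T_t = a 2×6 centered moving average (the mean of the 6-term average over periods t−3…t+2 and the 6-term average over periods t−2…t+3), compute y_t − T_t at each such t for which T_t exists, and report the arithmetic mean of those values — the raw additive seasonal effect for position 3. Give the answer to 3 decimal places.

-49.694

Season position 3 occurs at t = 9, 15, 21 (where T_t is defined).
t=9: T_9 = 172.16667; y_9 − T_9 = 122 − 172.16667 = -50.16667
t=15: T_15 = 177.50000; y_15 − T_15 = 128 − 177.50000 = -49.50000
t=21: T_21 = 183.41667; y_21 − T_21 = 134 − 183.41667 = -49.41667
Mean deviation: (-50.16667 + -49.50000 + -49.41667) / 3 = -49.694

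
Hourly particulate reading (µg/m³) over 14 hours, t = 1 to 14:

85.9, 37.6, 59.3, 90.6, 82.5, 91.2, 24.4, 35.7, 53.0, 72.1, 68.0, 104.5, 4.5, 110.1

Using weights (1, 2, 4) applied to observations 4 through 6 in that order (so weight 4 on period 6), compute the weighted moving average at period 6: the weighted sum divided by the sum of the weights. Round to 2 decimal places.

88.63

Weighted sum: 1·90.6 + 2·82.5 + 4·91.2 = 90.6 + 165.0 + 364.8 = 620.4
Weight total: 1 + 2 + 4 = 7
WMA = 620.4 / 7 = 88.63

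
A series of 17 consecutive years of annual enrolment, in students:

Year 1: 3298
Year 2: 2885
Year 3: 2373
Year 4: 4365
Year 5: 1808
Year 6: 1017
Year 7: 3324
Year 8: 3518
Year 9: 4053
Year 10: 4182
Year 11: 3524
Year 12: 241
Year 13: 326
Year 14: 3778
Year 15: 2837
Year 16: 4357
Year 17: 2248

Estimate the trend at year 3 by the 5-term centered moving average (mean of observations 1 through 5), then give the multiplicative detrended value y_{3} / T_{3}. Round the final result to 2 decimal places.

0.81

Trend T_3 = (3298 + 2885 + 2373 + 4365 + 1808) / 5 = 14729/5 = 2945.8000
Ratio to trend: 2373 / 2945.8000 = 0.81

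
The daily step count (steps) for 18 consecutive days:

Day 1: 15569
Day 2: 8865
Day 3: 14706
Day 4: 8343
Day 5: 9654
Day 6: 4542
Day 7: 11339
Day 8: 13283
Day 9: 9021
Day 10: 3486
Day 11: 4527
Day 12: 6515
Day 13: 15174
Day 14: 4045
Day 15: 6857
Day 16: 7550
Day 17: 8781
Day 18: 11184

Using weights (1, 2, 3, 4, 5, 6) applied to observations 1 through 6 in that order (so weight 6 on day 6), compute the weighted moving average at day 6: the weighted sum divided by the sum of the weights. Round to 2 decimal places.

8871.95

Weighted sum: 1·15569 + 2·8865 + 3·14706 + 4·8343 + 5·9654 + 6·4542 = 15569 + 17730 + 44118 + 33372 + 48270 + 27252 = 186311
Weight total: 1 + 2 + 3 + 4 + 5 + 6 = 21
WMA = 186311 / 21 = 8871.95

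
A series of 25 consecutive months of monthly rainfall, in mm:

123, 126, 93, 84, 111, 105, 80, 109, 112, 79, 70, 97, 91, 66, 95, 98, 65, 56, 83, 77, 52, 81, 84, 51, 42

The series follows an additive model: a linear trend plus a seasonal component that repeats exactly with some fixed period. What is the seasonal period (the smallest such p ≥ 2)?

7

First differences y_{t+1} − y_t: 3, -33, -9, 27, -6, -25, 29, 3, -33, -9, 27, -6, -25, 29, 3, -33, …
The difference pattern repeats every 7 terms and not for any smaller step, so p = 7.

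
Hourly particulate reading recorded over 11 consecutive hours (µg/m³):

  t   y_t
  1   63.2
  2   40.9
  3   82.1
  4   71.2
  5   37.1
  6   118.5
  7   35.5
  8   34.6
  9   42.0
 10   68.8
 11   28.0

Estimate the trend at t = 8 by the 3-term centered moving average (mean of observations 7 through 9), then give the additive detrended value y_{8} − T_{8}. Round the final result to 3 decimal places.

-2.767

Trend T_8 = (35.5 + 34.6 + 42.0) / 3 = 112.1/3 = 37.36667
Detrended value: 34.6 − 37.36667 = -2.767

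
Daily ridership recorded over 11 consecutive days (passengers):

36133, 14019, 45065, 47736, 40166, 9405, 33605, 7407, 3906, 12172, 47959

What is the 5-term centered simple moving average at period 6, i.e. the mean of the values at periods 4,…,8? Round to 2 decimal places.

Sum of periods 4–8: 47736 + 40166 + 9405 + 33605 + 7407 = 138319
Divide by 5: 138319 / 5 = 27663.80

27663.80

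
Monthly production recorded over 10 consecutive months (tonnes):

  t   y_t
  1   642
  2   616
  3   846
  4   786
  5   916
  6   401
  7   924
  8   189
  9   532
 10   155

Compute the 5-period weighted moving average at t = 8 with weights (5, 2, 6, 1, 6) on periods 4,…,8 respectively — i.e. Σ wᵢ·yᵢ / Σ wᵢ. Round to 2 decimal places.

511.30

Weighted sum: 5·786 + 2·916 + 6·401 + 1·924 + 6·189 = 3930 + 1832 + 2406 + 924 + 1134 = 10226
Weight total: 5 + 2 + 6 + 1 + 6 = 20
WMA = 10226 / 20 = 511.30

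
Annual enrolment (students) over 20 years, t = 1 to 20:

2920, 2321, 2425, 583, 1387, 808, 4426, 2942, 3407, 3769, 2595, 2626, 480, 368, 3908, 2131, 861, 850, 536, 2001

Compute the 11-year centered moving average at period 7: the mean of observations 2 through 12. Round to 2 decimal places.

Sum of periods 2–12: 2321 + 2425 + 583 + 1387 + 808 + 4426 + 2942 + 3407 + 3769 + 2595 + 2626 = 27289
Divide by 11: 27289 / 11 = 2480.82

2480.82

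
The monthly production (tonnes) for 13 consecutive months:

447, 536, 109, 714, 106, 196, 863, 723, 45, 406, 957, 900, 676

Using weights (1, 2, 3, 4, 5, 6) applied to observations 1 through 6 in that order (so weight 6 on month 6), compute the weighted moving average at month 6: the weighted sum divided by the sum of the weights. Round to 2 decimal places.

305.14

Weighted sum: 1·447 + 2·536 + 3·109 + 4·714 + 5·106 + 6·196 = 447 + 1072 + 327 + 2856 + 530 + 1176 = 6408
Weight total: 1 + 2 + 3 + 4 + 5 + 6 = 21
WMA = 6408 / 21 = 305.14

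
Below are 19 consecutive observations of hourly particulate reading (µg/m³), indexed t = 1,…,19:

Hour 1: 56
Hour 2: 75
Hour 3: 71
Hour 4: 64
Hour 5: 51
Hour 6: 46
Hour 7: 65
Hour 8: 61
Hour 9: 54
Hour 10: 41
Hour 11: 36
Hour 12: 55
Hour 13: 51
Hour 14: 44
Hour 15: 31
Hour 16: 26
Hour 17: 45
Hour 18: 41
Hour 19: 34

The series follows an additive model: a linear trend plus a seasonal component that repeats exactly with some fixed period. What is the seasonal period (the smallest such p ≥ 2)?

First differences y_{t+1} − y_t: 19, -4, -7, -13, -5, 19, -4, -7, -13, -5, 19, -4, …
The difference pattern repeats every 5 terms and not for any smaller step, so p = 5.

5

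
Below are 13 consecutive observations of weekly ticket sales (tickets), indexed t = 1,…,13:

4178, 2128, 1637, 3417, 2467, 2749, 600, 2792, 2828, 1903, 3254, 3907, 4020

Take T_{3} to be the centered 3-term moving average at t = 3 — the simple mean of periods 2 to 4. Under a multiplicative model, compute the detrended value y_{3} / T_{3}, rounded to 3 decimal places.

Trend T_3 = (2128 + 1637 + 3417) / 3 = 7182/3 = 2394.00000
Ratio to trend: 1637 / 2394.00000 = 0.684

0.684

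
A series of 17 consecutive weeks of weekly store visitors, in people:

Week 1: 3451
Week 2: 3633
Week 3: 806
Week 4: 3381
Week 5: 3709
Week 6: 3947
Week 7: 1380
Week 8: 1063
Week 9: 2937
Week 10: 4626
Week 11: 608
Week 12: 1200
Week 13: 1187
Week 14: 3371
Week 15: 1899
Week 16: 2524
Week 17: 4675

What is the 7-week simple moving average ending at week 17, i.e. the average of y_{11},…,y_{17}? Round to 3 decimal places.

Sum of periods 11–17: 608 + 1200 + 1187 + 3371 + 1899 + 2524 + 4675 = 15464
Divide by 7: 15464 / 7 = 2209.143

2209.143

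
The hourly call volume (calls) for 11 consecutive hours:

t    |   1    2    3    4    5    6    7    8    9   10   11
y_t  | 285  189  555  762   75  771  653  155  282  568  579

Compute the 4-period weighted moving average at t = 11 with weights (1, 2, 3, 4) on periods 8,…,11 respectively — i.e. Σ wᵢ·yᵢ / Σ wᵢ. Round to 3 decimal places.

Weighted sum: 1·155 + 2·282 + 3·568 + 4·579 = 155 + 564 + 1704 + 2316 = 4739
Weight total: 1 + 2 + 3 + 4 = 10
WMA = 4739 / 10 = 473.900

473.900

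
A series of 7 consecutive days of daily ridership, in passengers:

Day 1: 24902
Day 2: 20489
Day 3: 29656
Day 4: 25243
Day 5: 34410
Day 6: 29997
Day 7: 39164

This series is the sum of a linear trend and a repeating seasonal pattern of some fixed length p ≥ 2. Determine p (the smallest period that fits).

First differences y_{t+1} − y_t: -4413, 9167, -4413, 9167, -4413, 9167, …
The difference pattern repeats every 2 terms and not for any smaller step, so p = 2.

2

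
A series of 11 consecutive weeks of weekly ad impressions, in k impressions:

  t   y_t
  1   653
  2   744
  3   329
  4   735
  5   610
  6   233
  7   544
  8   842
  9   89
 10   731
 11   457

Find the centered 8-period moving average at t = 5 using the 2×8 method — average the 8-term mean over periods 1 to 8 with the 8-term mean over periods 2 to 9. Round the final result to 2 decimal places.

Sum over 1–8: 653 + 744 + 329 + 735 + 610 + 233 + 544 + 842 = 4690
Sum over 2–9: 744 + 329 + 735 + 610 + 233 + 544 + 842 + 89 = 4126
CMA at t=5 = (4690 + 4126) / (2·8) = 8816 / 16 = 551.00

551.00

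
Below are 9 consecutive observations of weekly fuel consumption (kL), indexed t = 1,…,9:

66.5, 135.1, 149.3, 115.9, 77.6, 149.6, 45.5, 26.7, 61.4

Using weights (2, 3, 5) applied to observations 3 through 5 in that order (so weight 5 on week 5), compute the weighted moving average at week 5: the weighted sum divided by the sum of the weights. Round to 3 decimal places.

Weighted sum: 2·149.3 + 3·115.9 + 5·77.6 = 298.6 + 347.7 + 388.0 = 1034.3
Weight total: 2 + 3 + 5 = 10
WMA = 1034.3 / 10 = 103.430

103.430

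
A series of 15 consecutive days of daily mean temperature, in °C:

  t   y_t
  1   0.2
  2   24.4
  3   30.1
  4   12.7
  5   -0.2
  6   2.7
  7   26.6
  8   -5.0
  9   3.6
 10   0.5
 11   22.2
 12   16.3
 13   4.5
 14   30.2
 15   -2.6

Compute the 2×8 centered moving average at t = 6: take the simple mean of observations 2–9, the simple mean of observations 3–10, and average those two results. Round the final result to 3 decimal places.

Sum over 2–9: 24.4 + 30.1 + 12.7 + (-0.2) + 2.7 + 26.6 + (-5.0) + 3.6 = 94.9
Sum over 3–10: 30.1 + 12.7 + (-0.2) + 2.7 + 26.6 + (-5.0) + 3.6 + 0.5 = 71.0
CMA at t=6 = (94.9 + 71.0) / (2·8) = 165.9 / 16 = 10.369

10.369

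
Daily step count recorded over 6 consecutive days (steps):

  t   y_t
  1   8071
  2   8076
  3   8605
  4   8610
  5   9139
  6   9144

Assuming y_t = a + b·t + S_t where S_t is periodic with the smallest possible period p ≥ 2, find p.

First differences y_{t+1} − y_t: 5, 529, 5, 529, 5, …
The difference pattern repeats every 2 terms and not for any smaller step, so p = 2.

2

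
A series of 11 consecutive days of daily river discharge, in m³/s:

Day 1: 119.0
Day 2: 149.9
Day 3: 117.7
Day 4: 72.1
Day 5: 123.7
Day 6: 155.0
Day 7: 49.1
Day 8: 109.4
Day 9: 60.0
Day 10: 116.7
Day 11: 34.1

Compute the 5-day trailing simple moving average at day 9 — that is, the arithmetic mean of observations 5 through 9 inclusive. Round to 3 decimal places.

99.440

Sum of periods 5–9: 123.7 + 155.0 + 49.1 + 109.4 + 60.0 = 497.2
Divide by 5: 497.2 / 5 = 99.440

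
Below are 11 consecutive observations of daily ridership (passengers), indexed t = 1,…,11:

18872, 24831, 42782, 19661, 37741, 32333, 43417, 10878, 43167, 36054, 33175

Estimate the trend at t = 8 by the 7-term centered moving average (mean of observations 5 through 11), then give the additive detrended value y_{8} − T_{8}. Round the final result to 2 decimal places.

Trend T_8 = (37741 + 32333 + 43417 + 10878 + 43167 + 36054 + 33175) / 7 = 236765/7 = 33823.5714
Detrended value: 10878 − 33823.5714 = -22945.57

-22945.57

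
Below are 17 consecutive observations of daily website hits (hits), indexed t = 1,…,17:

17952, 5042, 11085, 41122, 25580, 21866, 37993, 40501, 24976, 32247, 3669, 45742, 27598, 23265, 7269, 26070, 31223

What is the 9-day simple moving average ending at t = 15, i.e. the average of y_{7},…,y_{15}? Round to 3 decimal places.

27028.889

Sum of periods 7–15: 37993 + 40501 + 24976 + 32247 + 3669 + 45742 + 27598 + 23265 + 7269 = 243260
Divide by 9: 243260 / 9 = 27028.889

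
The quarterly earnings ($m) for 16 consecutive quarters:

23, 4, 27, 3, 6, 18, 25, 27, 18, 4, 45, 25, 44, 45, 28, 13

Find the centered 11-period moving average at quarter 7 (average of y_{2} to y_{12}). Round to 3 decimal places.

18.364

Sum of periods 2–12: 4 + 27 + 3 + 6 + 18 + 25 + 27 + 18 + 4 + 45 + 25 = 202
Divide by 11: 202 / 11 = 18.364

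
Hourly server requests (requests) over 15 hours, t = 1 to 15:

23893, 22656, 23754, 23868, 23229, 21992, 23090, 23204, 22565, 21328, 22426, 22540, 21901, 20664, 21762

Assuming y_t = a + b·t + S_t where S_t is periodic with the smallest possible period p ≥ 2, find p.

4

First differences y_{t+1} − y_t: -1237, 1098, 114, -639, -1237, 1098, 114, -639, -1237, 1098, …
The difference pattern repeats every 4 terms and not for any smaller step, so p = 4.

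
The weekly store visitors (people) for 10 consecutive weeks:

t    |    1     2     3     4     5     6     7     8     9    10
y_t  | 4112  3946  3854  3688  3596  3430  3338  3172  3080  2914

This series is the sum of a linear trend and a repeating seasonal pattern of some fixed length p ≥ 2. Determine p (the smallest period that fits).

2

First differences y_{t+1} − y_t: -166, -92, -166, -92, -166, -92, …
The difference pattern repeats every 2 terms and not for any smaller step, so p = 2.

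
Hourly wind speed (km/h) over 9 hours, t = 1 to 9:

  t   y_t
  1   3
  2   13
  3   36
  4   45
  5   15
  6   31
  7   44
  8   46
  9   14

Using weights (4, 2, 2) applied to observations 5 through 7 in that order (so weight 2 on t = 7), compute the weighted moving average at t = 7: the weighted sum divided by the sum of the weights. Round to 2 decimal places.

Weighted sum: 4·15 + 2·31 + 2·44 = 60 + 62 + 88 = 210
Weight total: 4 + 2 + 2 = 8
WMA = 210 / 8 = 26.25

26.25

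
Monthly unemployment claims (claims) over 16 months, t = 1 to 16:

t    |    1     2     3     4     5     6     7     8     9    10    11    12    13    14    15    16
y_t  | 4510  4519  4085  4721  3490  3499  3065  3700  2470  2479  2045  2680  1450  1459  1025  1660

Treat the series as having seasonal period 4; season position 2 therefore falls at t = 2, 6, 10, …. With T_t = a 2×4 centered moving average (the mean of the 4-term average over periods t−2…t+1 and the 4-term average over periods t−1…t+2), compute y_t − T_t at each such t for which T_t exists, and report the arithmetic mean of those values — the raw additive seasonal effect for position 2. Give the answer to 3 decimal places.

Season position 2 occurs at t = 6, 10, 14 (where T_t is defined).
t=6: T_6 = 3566.12500; y_6 − T_6 = 3499 − 3566.12500 = -67.12500
t=10: T_10 = 2546.00000; y_10 − T_10 = 2479 − 2546.00000 = -67.00000
t=14: T_14 = 1526.00000; y_14 − T_14 = 1459 − 1526.00000 = -67.00000
Mean deviation: (-67.12500 + -67.00000 + -67.00000) / 3 = -67.042

-67.042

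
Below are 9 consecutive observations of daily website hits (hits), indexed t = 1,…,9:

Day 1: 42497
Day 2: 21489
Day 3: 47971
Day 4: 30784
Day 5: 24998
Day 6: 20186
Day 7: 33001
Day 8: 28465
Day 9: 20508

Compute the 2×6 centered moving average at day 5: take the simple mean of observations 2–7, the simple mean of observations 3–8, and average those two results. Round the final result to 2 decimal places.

Sum over 2–7: 21489 + 47971 + 30784 + 24998 + 20186 + 33001 = 178429
Sum over 3–8: 47971 + 30784 + 24998 + 20186 + 33001 + 28465 = 185405
CMA at t=5 = (178429 + 185405) / (2·6) = 363834 / 12 = 30319.50

30319.50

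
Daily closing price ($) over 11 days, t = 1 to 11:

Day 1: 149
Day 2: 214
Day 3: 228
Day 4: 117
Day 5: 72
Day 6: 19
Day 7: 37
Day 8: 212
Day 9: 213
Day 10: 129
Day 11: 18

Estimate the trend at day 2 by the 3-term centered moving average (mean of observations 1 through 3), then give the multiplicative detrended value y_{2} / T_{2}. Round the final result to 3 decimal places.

1.086

Trend T_2 = (149 + 214 + 228) / 3 = 591/3 = 197.00000
Ratio to trend: 214 / 197.00000 = 1.086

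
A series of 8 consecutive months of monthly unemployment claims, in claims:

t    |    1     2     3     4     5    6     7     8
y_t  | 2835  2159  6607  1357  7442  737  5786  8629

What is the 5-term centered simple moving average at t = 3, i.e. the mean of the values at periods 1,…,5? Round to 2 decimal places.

4080.00

Sum of periods 1–5: 2835 + 2159 + 6607 + 1357 + 7442 = 20400
Divide by 5: 20400 / 5 = 4080.00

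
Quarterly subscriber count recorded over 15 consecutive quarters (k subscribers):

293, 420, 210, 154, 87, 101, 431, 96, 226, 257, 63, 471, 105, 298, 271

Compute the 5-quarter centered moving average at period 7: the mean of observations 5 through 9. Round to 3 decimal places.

188.200

Sum of periods 5–9: 87 + 101 + 431 + 96 + 226 = 941
Divide by 5: 941 / 5 = 188.200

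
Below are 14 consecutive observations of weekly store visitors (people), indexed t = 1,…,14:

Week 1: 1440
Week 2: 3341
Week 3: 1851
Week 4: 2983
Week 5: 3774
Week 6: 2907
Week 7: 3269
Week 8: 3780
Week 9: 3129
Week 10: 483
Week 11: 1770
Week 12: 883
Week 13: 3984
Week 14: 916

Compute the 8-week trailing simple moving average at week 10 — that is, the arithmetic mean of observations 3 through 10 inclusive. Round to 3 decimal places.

Sum of periods 3–10: 1851 + 2983 + 3774 + 2907 + 3269 + 3780 + 3129 + 483 = 22176
Divide by 8: 22176 / 8 = 2772.000

2772.000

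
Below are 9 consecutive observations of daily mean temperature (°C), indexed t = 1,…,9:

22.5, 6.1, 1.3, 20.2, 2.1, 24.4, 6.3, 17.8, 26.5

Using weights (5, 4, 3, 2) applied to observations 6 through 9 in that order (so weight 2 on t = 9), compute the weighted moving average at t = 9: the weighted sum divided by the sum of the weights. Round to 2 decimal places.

18.11

Weighted sum: 5·24.4 + 4·6.3 + 3·17.8 + 2·26.5 = 122.0 + 25.2 + 53.4 + 53.0 = 253.6
Weight total: 5 + 4 + 3 + 2 = 14
WMA = 253.6 / 14 = 18.11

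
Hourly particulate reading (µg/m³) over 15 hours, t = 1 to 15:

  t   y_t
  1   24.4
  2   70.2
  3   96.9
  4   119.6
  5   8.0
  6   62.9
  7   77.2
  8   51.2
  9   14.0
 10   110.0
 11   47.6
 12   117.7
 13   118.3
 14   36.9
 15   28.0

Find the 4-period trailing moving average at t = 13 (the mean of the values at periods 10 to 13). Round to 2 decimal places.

98.40

Sum of periods 10–13: 110.0 + 47.6 + 117.7 + 118.3 = 393.6
Divide by 4: 393.6 / 4 = 98.40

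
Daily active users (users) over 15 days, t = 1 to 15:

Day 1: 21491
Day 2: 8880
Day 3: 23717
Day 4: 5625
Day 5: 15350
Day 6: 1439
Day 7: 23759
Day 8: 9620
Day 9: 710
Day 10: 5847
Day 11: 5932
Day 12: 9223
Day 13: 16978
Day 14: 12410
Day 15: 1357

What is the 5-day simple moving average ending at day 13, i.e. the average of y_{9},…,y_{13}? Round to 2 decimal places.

Sum of periods 9–13: 710 + 5847 + 5932 + 9223 + 16978 = 38690
Divide by 5: 38690 / 5 = 7738.00

7738.00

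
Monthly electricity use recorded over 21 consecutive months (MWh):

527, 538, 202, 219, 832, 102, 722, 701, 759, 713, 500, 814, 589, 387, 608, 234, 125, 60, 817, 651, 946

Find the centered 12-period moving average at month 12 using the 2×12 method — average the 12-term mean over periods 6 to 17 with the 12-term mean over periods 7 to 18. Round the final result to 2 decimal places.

519.42

Sum over 6–17: 102 + 722 + 701 + 759 + 713 + 500 + 814 + 589 + 387 + 608 + 234 + 125 = 6254
Sum over 7–18: 722 + 701 + 759 + 713 + 500 + 814 + 589 + 387 + 608 + 234 + 125 + 60 = 6212
CMA at t=12 = (6254 + 6212) / (2·12) = 12466 / 24 = 519.42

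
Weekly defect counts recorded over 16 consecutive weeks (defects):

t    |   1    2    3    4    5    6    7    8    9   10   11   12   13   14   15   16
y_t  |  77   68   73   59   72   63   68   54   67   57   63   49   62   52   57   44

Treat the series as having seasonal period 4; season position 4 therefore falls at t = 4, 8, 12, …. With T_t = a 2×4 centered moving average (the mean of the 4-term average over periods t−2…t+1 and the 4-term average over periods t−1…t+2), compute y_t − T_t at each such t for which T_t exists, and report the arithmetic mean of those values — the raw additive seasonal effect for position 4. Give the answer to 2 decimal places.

-8.25

Season position 4 occurs at t = 4, 8, 12 (where T_t is defined).
t=4: T_4 = 67.3750; y_4 − T_4 = 59 − 67.3750 = -8.3750
t=8: T_8 = 62.2500; y_8 − T_8 = 54 − 62.2500 = -8.2500
t=12: T_12 = 57.1250; y_12 − T_12 = 49 − 57.1250 = -8.1250
Mean deviation: (-8.3750 + -8.2500 + -8.1250) / 3 = -8.25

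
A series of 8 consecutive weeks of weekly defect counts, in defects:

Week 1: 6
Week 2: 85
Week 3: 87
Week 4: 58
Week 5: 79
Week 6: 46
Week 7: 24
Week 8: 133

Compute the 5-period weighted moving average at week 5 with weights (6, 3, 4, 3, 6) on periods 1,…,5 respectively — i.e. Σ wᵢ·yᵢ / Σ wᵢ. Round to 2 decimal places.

Weighted sum: 6·6 + 3·85 + 4·87 + 3·58 + 6·79 = 36 + 255 + 348 + 174 + 474 = 1287
Weight total: 6 + 3 + 4 + 3 + 6 = 22
WMA = 1287 / 22 = 58.50

58.50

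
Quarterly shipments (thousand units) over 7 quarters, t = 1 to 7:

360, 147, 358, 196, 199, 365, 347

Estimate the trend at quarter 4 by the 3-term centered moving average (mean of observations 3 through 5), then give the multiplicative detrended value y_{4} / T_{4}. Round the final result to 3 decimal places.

0.781

Trend T_4 = (358 + 196 + 199) / 3 = 753/3 = 251.00000
Ratio to trend: 196 / 251.00000 = 0.781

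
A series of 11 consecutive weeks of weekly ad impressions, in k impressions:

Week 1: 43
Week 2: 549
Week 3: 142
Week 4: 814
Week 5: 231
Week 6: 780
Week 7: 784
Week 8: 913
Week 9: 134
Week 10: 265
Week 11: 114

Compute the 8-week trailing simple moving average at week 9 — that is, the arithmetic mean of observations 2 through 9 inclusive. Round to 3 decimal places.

Sum of periods 2–9: 549 + 142 + 814 + 231 + 780 + 784 + 913 + 134 = 4347
Divide by 8: 4347 / 8 = 543.375

543.375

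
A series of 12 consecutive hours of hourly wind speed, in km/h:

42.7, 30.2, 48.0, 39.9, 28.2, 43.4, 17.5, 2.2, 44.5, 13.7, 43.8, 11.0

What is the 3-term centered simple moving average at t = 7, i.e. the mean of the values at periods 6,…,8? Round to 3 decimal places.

21.033

Sum of periods 6–8: 43.4 + 17.5 + 2.2 = 63.1
Divide by 3: 63.1 / 3 = 21.033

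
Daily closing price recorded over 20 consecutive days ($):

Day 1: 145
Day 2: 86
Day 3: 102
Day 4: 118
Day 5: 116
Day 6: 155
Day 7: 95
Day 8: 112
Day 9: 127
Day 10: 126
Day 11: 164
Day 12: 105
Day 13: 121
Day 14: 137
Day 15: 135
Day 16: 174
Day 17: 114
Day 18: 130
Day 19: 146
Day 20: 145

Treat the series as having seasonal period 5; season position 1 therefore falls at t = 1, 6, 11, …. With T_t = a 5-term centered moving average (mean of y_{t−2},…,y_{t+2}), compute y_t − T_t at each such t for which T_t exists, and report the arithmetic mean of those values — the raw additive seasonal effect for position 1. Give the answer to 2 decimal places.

35.73

Season position 1 occurs at t = 6, 11, 16 (where T_t is defined).
t=6: T_6 = 119.2000; y_6 − T_6 = 155 − 119.2000 = 35.8000
t=11: T_11 = 128.6000; y_11 − T_11 = 164 − 128.6000 = 35.4000
t=16: T_16 = 138.0000; y_16 − T_16 = 174 − 138.0000 = 36.0000
Mean deviation: (35.8000 + 35.4000 + 36.0000) / 3 = 35.73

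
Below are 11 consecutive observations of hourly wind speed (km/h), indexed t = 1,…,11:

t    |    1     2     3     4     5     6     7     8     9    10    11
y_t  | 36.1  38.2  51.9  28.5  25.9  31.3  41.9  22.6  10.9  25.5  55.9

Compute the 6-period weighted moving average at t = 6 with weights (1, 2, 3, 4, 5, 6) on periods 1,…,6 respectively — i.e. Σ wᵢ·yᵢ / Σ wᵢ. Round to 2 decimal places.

33.31

Weighted sum: 1·36.1 + 2·38.2 + 3·51.9 + 4·28.5 + 5·25.9 + 6·31.3 = 36.1 + 76.4 + 155.7 + 114.0 + 129.5 + 187.8 = 699.5
Weight total: 1 + 2 + 3 + 4 + 5 + 6 = 21
WMA = 699.5 / 21 = 33.31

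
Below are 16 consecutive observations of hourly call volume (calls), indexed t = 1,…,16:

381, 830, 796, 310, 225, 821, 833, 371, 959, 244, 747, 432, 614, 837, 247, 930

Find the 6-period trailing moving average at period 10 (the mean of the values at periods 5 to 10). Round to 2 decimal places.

575.50

Sum of periods 5–10: 225 + 821 + 833 + 371 + 959 + 244 = 3453
Divide by 6: 3453 / 6 = 575.50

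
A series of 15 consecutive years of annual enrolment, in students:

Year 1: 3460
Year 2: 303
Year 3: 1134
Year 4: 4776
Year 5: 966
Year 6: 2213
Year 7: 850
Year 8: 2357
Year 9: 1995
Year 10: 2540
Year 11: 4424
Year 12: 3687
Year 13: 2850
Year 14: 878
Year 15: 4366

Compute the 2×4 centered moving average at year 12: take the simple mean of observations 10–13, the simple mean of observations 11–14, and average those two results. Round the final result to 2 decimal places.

3167.50

Sum over 10–13: 2540 + 4424 + 3687 + 2850 = 13501
Sum over 11–14: 4424 + 3687 + 2850 + 878 = 11839
CMA at t=12 = (13501 + 11839) / (2·4) = 25340 / 8 = 3167.50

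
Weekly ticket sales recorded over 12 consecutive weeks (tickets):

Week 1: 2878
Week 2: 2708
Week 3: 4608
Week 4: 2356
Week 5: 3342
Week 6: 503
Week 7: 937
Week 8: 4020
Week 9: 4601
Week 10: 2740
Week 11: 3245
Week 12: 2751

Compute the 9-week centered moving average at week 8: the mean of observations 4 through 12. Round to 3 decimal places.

Sum of periods 4–12: 2356 + 3342 + 503 + 937 + 4020 + 4601 + 2740 + 3245 + 2751 = 24495
Divide by 9: 24495 / 9 = 2721.667

2721.667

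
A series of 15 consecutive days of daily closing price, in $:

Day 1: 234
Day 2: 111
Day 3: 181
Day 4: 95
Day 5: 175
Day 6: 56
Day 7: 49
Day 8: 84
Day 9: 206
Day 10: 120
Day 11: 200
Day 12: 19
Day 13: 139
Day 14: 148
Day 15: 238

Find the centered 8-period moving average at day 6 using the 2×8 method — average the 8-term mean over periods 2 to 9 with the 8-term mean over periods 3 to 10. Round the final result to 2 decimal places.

120.19

Sum over 2–9: 111 + 181 + 95 + 175 + 56 + 49 + 84 + 206 = 957
Sum over 3–10: 181 + 95 + 175 + 56 + 49 + 84 + 206 + 120 = 966
CMA at t=6 = (957 + 966) / (2·8) = 1923 / 16 = 120.19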